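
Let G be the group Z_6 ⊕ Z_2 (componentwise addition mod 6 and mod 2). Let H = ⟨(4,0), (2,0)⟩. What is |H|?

3

|⟨(4,0)⟩| = 3 and |⟨(2,0)⟩| = 3, so |H| is a multiple of lcm(3, 3) = 3 and divides |G| = 12.
Closing under the operation: H = {(0,0), (2,0), (4,0)}, so |H| = 3.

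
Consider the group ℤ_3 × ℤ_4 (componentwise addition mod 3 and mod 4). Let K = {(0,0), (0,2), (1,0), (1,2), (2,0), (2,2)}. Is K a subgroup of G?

|K| = 6 divides |G| = 12, consistent with Lagrange.
K contains the identity, every element's inverse is in K, and K is closed under +: it is a subgroup.
In fact K = ⟨(1,2)⟩.

Yes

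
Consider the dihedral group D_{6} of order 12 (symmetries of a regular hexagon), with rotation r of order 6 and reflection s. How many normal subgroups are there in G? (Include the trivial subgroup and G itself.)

7

G has 16 subgroups. Checking conjugation-invariance by order — order 1: 1/1 normal; order 2: 1/7 normal; order 3: 1/1 normal; order 4: 0/3 normal; order 6: 3/3 normal; order 12: 1/1 normal.
Total normal subgroups: 7.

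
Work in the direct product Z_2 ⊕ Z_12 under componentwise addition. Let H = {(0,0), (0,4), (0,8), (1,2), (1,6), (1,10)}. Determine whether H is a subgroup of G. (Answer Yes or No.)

|H| = 6 divides |G| = 24, consistent with Lagrange.
H contains the identity, every element's inverse is in H, and H is closed under +: it is a subgroup.
In fact H = ⟨(1,2)⟩.

Yes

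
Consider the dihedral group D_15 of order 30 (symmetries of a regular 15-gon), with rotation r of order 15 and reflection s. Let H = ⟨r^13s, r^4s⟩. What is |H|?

10

|⟨r^13s⟩| = 2 and |⟨r^4s⟩| = 2, so |H| is a multiple of lcm(2, 2) = 2 and divides |G| = 30.
Closing under the operation: H = {e, r^3, r^6, r^9, r^12, rs, r^4s, r^7s, r^10s, r^13s}, so |H| = 10.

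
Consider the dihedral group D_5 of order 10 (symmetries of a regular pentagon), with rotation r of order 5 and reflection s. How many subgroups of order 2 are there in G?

|G| = 10 and 2 | 10, so subgroups of order 2 are possible by Lagrange.
The subgroups of order 2 are: {e, r^2s}; {e, r^3s}; {e, r^4s}; {e, rs}; … (5 in all).
So G has 5 subgroups of order 2.

5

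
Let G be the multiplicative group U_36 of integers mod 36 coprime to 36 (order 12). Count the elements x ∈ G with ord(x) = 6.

6

The elements of order 6 are: 5, 7, 11, 23, 29, 31.
That's 6.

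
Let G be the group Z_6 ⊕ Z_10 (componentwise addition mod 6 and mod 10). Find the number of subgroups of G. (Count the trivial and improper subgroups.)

20

|G| = 60, so by Lagrange every subgroup order divides 60. Divisors: 1, 2, 3, 4, 5, 6, 10, 12, 15, 20, 30, 60.
Subgroups by order — order 1: 1; order 2: 3; order 3: 1; order 4: 1; order 5: 1; order 6: 3; order 10: 3; order 12: 1; order 15: 1; order 20: 1; order 30: 3; order 60: 1.
Total: 1 + 3 + 1 + 1 + 1 + 3 + 3 + 1 + 1 + 1 + 3 + 1 = 20.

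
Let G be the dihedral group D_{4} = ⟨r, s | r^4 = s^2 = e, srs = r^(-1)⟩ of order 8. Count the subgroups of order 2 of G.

5

|G| = 8 and 2 | 8, so subgroups of order 2 are possible by Lagrange.
The subgroups of order 2 are: {e, r^2}; {e, r^2s}; {e, r^3s}; {e, rs}; … (5 in all).
So G has 5 subgroups of order 2.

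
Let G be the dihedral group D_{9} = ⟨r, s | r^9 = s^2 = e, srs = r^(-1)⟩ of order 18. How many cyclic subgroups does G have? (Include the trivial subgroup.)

Each element a generates a cyclic subgroup ⟨a⟩; distinct elements may generate the same one (a cyclic group of order d has φ(d) generators).
Cyclic subgroups by order — order 1: 1; order 2: 9; order 3: 1; order 9: 1.
Total: 12.

12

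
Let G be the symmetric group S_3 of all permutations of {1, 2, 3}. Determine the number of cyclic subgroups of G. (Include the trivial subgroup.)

5

Group the elements of G by the cyclic subgroup they generate; each cyclic subgroup of order d accounts for φ(d) elements.
Cyclic subgroups by order — order 1: 1; order 2: 3; order 3: 1.
Total: 5.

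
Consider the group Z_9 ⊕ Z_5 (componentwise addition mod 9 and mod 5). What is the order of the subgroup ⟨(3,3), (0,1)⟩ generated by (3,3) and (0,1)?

15

|⟨(3,3)⟩| = 15 and |⟨(0,1)⟩| = 5, so |H| is a multiple of lcm(15, 5) = 15 and divides |G| = 45.
Closing under the operation: H = {(0,0), (0,1), (0,2), (0,3), (0,4), (3,0), (3,1), (3,2), (3,3), (3,4), (6,0), (6,1), (6,2), (6,3), (6,4)}, so |H| = 15.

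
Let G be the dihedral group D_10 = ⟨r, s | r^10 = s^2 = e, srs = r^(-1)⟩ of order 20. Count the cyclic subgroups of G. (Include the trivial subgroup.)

14

Group the elements of G by the cyclic subgroup they generate; each cyclic subgroup of order d accounts for φ(d) elements.
Cyclic subgroups by order — order 1: 1; order 2: 11; order 5: 1; order 10: 1.
Total: 14.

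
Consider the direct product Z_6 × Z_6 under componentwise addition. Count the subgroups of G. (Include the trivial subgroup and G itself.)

30

|G| = 36, so by Lagrange every subgroup order divides 36. Divisors: 1, 2, 3, 4, 6, 9, 12, 18, 36.
Subgroups by order — order 1: 1; order 2: 3; order 3: 4; order 4: 1; order 6: 12; order 9: 1; order 12: 4; order 18: 3; order 36: 1.
Total: 1 + 3 + 4 + 1 + 12 + 1 + 4 + 3 + 1 = 30.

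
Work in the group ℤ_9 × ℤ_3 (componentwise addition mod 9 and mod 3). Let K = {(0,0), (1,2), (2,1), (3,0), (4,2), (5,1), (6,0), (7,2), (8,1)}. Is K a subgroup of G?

|K| = 9 divides |G| = 27, consistent with Lagrange.
K contains the identity, every element's inverse is in K, and K is closed under +: it is a subgroup.
In fact K = ⟨(1,2)⟩.

Yes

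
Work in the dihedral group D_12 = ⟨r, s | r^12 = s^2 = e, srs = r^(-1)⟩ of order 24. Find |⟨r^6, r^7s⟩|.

|⟨r^6⟩| = 2 and |⟨r^7s⟩| = 2, so |H| is a multiple of lcm(2, 2) = 2 and divides |G| = 24.
Closing under the operation: H = {e, r^6, rs, r^7s}, so |H| = 4.

4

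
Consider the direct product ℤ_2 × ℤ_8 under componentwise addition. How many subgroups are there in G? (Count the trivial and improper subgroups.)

11

|G| = 16, so by Lagrange every subgroup order divides 16. Divisors: 1, 2, 4, 8, 16.
Subgroups by order — order 1: 1; order 2: 3; order 4: 3; order 8: 3; order 16: 1.
Total: 1 + 3 + 3 + 3 + 1 = 11.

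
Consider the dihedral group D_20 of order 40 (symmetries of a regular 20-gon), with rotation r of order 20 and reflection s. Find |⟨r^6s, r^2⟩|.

20

|⟨r^6s⟩| = 2 and |⟨r^2⟩| = 10, so |H| is a multiple of lcm(2, 10) = 10 and divides |G| = 40.
Closing under the operation: H = {e, r^2, r^4, r^6, r^8, r^10, r^12, r^14, r^16, r^18, s, r^2s, r^4s, r^6s, r^8s, r^10s, r^12s, r^14s, r^16s, r^18s}, so |H| = 20.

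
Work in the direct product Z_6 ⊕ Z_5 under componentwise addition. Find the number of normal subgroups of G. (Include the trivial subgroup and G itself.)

8

G is abelian, so every subgroup is normal.
G has 8 subgroups in total, hence 8 normal subgroups.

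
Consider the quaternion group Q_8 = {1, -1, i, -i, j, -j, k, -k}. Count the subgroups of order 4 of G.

3

|G| = 8 and 4 | 8, so subgroups of order 4 are possible by Lagrange.
The subgroups of order 4 are: {1, -1, i, -i}; {1, -1, j, -j}; {1, -1, k, -k}.
So G has 3 subgroups of order 4.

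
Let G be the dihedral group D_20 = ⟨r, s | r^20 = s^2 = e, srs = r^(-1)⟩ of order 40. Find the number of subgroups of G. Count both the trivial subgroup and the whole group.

48

|G| = 40, so by Lagrange every subgroup order divides 40. Divisors: 1, 2, 4, 5, 8, 10, 20, 40.
Subgroups by order — order 1: 1; order 2: 21; order 4: 11; order 5: 1; order 8: 5; order 10: 5; order 20: 3; order 40: 1.
Total: 1 + 21 + 11 + 1 + 5 + 5 + 3 + 1 = 48.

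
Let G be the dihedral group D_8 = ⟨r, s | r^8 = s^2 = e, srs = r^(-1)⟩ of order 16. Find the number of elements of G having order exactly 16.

No element of G has order 16 (even though 16 | 16).

0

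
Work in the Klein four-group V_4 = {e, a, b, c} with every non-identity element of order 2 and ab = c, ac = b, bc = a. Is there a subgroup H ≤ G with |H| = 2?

2 | 4. A subgroup of order 2 is {e, a}.

Yes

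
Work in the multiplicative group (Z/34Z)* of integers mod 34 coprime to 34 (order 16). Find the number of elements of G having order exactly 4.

2

The elements of order 4 are: 13, 21.
That's 2.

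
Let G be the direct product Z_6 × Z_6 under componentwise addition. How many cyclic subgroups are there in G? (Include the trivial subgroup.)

A cyclic subgroup of order d is generated by each of its φ(d) elements of order d, so the cyclic subgroups of order d number (#elements of order d)/φ(d).
Cyclic subgroups by order — order 1: 1; order 2: 3; order 3: 4; order 6: 12.
Total: 20.

20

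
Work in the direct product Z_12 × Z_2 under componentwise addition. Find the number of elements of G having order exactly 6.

An element (a,b) has order lcm(ord(a), ord(b)); count pairs with lcm equal to 6.
Enumerating gives 6 such elements.

6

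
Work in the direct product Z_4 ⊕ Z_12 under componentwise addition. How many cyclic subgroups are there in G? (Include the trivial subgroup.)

20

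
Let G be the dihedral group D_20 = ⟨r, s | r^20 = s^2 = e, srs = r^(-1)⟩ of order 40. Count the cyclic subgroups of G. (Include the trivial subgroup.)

26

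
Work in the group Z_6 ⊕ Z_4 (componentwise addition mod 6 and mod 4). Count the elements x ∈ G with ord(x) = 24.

0

An element (a,b) has order lcm(ord(a), ord(b)); count pairs with lcm equal to 24.
Enumerating gives 0 such elements.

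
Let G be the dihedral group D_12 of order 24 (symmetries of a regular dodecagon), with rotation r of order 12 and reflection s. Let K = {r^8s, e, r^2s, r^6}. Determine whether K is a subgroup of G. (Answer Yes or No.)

|K| = 4 divides |G| = 24, consistent with Lagrange.
K contains the identity, every element's inverse is in K, and K is closed under ·: it is a subgroup.

Yes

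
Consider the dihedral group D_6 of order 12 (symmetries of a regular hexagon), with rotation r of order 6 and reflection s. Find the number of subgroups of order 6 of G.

3

|G| = 12 and 6 | 12, so subgroups of order 6 are possible by Lagrange.
The subgroups of order 6 are: {e, r, r^2, r^3, r^4, r^5}; {e, r^2, r^4, s, r^2s, r^4s}; {e, r^2, r^4, rs, r^3s, r^5s}.
So G has 3 subgroups of order 6.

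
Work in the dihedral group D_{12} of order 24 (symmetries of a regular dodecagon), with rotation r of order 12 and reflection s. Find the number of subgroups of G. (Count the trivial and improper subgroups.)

34

|G| = 24, so by Lagrange every subgroup order divides 24. Divisors: 1, 2, 3, 4, 6, 8, 12, 24.
Subgroups by order — order 1: 1; order 2: 13; order 3: 1; order 4: 7; order 6: 5; order 8: 3; order 12: 3; order 24: 1.
Total: 1 + 13 + 1 + 7 + 5 + 3 + 3 + 1 = 34.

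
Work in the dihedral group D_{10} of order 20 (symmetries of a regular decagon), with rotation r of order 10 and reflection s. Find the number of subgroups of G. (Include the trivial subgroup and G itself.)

|G| = 20, so by Lagrange every subgroup order divides 20. Divisors: 1, 2, 4, 5, 10, 20.
Subgroups by order — order 1: 1; order 2: 11; order 4: 5; order 5: 1; order 10: 3; order 20: 1.
Total: 1 + 11 + 5 + 1 + 3 + 1 = 22.

22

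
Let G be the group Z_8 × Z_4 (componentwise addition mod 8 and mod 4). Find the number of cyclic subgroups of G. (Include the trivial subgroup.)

14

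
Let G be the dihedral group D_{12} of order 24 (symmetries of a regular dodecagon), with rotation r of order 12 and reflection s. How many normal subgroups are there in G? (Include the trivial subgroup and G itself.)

G has 34 subgroups. Checking conjugation-invariance by order — order 1: 1/1 normal; order 2: 1/13 normal; order 3: 1/1 normal; order 4: 1/7 normal; order 6: 1/5 normal; order 8: 0/3 normal; order 12: 3/3 normal; order 24: 1/1 normal.
Total normal subgroups: 9.

9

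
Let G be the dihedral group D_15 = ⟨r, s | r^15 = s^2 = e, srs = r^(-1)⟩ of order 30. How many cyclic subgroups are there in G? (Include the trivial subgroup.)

Each element a generates a cyclic subgroup ⟨a⟩; distinct elements may generate the same one (a cyclic group of order d has φ(d) generators).
Cyclic subgroups by order — order 1: 1; order 2: 15; order 3: 1; order 5: 1; order 15: 1.
Total: 19.

19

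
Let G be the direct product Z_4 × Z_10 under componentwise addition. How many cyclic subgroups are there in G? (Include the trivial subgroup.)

12

Group the elements of G by the cyclic subgroup they generate; each cyclic subgroup of order d accounts for φ(d) elements.
Cyclic subgroups by order — order 1: 1; order 2: 3; order 4: 2; order 5: 1; order 10: 3; order 20: 2.
Total: 12.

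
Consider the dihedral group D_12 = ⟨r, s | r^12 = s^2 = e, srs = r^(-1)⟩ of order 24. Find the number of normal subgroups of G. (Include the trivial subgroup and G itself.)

G has 34 subgroups. Checking conjugation-invariance by order — order 1: 1/1 normal; order 2: 1/13 normal; order 3: 1/1 normal; order 4: 1/7 normal; order 6: 1/5 normal; order 8: 0/3 normal; order 12: 3/3 normal; order 24: 1/1 normal.
Total normal subgroups: 9.

9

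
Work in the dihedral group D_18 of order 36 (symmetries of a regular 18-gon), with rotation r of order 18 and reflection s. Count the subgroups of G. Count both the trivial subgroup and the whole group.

45

|G| = 36, so by Lagrange every subgroup order divides 36. Divisors: 1, 2, 3, 4, 6, 9, 12, 18, 36.
Subgroups by order — order 1: 1; order 2: 19; order 3: 1; order 4: 9; order 6: 7; order 9: 1; order 12: 3; order 18: 3; order 36: 1.
Total: 1 + 19 + 1 + 9 + 7 + 1 + 3 + 3 + 1 = 45.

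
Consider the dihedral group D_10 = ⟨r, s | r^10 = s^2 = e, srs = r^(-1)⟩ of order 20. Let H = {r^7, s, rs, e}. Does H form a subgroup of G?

r^7 ∈ H but its inverse r^3 ∉ H, so H is not a subgroup.

No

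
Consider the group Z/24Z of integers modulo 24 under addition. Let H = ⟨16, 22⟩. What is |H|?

|⟨16⟩| = 3 and |⟨22⟩| = 12, so |H| is a multiple of lcm(3, 12) = 12 and divides |G| = 24.
Closing under the operation: H = {0, 2, 4, 6, 8, 10, 12, 14, 16, 18, 20, 22}, so |H| = 12.

12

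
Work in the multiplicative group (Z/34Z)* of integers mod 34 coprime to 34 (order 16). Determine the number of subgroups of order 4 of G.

1

|G| = 16 and 4 | 16, so subgroups of order 4 are possible by Lagrange.
The subgroups of order 4 are: {1, 13, 21, 33}.
So G has 1 subgroup of order 4.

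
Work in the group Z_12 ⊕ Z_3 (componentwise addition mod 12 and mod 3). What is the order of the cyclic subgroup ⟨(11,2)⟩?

12

The order of (11,2) in Z_12 × Z_3 is lcm(ord(11) in Z_12, ord(2) in Z_3).
ord(11) = 12 and ord(2) = 3, so |⟨(11,2)⟩| = lcm(12, 3) = 12.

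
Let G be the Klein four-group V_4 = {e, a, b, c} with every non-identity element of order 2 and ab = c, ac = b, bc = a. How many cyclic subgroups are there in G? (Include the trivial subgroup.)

A cyclic subgroup of order d is generated by each of its φ(d) elements of order d, so the cyclic subgroups of order d number (#elements of order d)/φ(d).
Cyclic subgroups by order — order 1: 1; order 2: 3.
Total: 4.

4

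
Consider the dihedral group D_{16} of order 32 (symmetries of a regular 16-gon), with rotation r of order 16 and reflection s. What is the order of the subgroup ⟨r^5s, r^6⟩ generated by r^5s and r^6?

|⟨r^5s⟩| = 2 and |⟨r^6⟩| = 8, so |H| is a multiple of lcm(2, 8) = 8 and divides |G| = 32.
Closing under the operation: H = {e, r^2, r^4, r^6, r^8, r^10, r^12, r^14, rs, r^3s, r^5s, r^7s, r^9s, r^11s, r^13s, r^15s}, so |H| = 16.

16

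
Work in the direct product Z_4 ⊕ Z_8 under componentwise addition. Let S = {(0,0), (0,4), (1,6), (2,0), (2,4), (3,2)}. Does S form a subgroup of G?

|S| = 6 does not divide |G| = 32, so by Lagrange S is not a subgroup.

No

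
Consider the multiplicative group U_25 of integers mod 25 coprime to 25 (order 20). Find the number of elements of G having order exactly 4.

The elements of order 4 are: 7, 18.
That's 2.

2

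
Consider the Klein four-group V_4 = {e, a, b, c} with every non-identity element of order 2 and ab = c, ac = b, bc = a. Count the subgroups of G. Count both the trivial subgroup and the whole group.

5

|G| = 4, so by Lagrange every subgroup order divides 4. Divisors: 1, 2, 4.
Subgroups by order — order 1: 1; order 2: 3; order 4: 1.
Total: 1 + 3 + 1 = 5.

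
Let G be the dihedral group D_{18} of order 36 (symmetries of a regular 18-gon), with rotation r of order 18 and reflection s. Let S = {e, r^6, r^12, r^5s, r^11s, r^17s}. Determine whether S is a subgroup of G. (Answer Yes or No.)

|S| = 6 divides |G| = 36, consistent with Lagrange.
S contains the identity, every element's inverse is in S, and S is closed under ·: it is a subgroup.

Yes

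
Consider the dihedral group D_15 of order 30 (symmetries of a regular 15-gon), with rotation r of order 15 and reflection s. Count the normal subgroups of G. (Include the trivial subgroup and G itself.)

G has 28 subgroups. Checking conjugation-invariance by order — order 1: 1/1 normal; order 2: 0/15 normal; order 3: 1/1 normal; order 5: 1/1 normal; order 6: 0/5 normal; order 10: 0/3 normal; order 15: 1/1 normal; order 30: 1/1 normal.
Total normal subgroups: 5.

5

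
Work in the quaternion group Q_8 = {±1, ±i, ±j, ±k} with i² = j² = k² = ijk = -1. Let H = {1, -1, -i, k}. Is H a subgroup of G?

No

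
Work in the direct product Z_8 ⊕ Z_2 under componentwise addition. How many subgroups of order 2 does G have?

|G| = 16 and 2 | 16, so subgroups of order 2 are possible by Lagrange.
The subgroups of order 2 are: {(0,0), (0,1)}; {(0,0), (4,0)}; {(0,0), (4,1)}.
So G has 3 subgroups of order 2.

3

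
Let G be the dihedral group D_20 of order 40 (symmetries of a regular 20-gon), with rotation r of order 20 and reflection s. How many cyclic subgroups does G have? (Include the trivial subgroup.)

Each element a generates a cyclic subgroup ⟨a⟩; distinct elements may generate the same one (a cyclic group of order d has φ(d) generators).
Cyclic subgroups by order — order 1: 1; order 2: 21; order 4: 1; order 5: 1; order 10: 1; order 20: 1.
Total: 26.

26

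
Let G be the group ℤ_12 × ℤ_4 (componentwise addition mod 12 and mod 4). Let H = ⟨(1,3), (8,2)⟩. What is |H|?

24

|⟨(1,3)⟩| = 12 and |⟨(8,2)⟩| = 6, so |H| is a multiple of lcm(12, 6) = 12 and divides |G| = 48.
Closing under the operation: H = {(0,0), (0,2), (1,1), (1,3), (2,0), (2,2), (3,1), (3,3), (4,0), (4,2), (5,1), (5,3), (6,0), (6,2), (7,1), (7,3), (8,0), (8,2), (9,1), (9,3), (10,0), (10,2), (11,1), (11,3)}, so |H| = 24.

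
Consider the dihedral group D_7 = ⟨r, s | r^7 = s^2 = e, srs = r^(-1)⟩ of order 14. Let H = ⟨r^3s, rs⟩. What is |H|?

14

|⟨r^3s⟩| = 2 and |⟨rs⟩| = 2, so |H| is a multiple of lcm(2, 2) = 2 and divides |G| = 14.
Closing {r^3s, rs} under the group operation gives all of G, so |H| = 14.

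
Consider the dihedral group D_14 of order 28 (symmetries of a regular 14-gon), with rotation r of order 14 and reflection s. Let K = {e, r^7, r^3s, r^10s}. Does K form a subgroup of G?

|K| = 4 divides |G| = 28, consistent with Lagrange.
K contains the identity, every element's inverse is in K, and K is closed under ·: it is a subgroup.

Yes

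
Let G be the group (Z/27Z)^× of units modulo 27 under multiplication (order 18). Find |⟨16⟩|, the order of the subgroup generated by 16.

Compute successive powers of 16 mod 27: 16, 13, 19, 7, 4, 10, 25, 22, …; 16^9 ≡ 1 (mod 27).
So |⟨16⟩| = 9.

9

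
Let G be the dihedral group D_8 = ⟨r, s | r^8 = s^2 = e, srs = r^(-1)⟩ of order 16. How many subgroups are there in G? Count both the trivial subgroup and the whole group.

19

|G| = 16, so by Lagrange every subgroup order divides 16. Divisors: 1, 2, 4, 8, 16.
Subgroups by order — order 1: 1; order 2: 9; order 4: 5; order 8: 3; order 16: 1.
Total: 1 + 9 + 5 + 3 + 1 = 19.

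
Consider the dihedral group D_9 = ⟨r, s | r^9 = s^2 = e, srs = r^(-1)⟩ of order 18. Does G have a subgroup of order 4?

4 does not divide |G| = 18, so by Lagrange no subgroup of order 4 exists.

No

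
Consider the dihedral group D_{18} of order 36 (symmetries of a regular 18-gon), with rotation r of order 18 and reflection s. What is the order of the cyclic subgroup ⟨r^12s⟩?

Computing powers of r^12s: the smallest k with (r^12s)^k = e is k = 2.

2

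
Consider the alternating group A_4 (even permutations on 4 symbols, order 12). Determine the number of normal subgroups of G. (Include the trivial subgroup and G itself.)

G has 10 subgroups. Checking conjugation-invariance by order — order 1: 1/1 normal; order 2: 0/3 normal; order 3: 0/4 normal; order 4: 1/1 normal; order 12: 1/1 normal.
Total normal subgroups: 3.

3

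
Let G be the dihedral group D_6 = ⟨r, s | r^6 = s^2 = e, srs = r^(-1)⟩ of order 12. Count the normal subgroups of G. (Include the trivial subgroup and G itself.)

G has 16 subgroups. Checking conjugation-invariance by order — order 1: 1/1 normal; order 2: 1/7 normal; order 3: 1/1 normal; order 4: 0/3 normal; order 6: 3/3 normal; order 12: 1/1 normal.
Total normal subgroups: 7.

7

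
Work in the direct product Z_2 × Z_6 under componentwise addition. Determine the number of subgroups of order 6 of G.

|G| = 12 and 6 | 12, so subgroups of order 6 are possible by Lagrange.
The subgroups of order 6 are: {(0,0), (0,1), (0,2), (0,3), (0,4), (0,5)}; {(0,0), (0,2), (0,4), (1,0), (1,2), (1,4)}; {(0,0), (0,2), (0,4), (1,1), (1,3), (1,5)}.
So G has 3 subgroups of order 6.

3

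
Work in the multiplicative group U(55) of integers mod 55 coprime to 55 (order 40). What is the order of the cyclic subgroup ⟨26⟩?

Compute successive powers of 26 mod 55: 26, 16, 31, 36, 1; 26^5 ≡ 1 (mod 55).
So |⟨26⟩| = 5.

5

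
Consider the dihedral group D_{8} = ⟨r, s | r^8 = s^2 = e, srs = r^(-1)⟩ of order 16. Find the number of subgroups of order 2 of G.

|G| = 16 and 2 | 16, so subgroups of order 2 are possible by Lagrange.
The subgroups of order 2 are: {e, r^2s}; {e, r^3s}; {e, r^4}; {e, r^4s}; … (9 in all).
So G has 9 subgroups of order 2.

9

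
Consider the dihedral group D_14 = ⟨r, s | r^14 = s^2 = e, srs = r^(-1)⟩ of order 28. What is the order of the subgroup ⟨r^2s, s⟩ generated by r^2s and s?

|⟨r^2s⟩| = 2 and |⟨s⟩| = 2, so |H| is a multiple of lcm(2, 2) = 2 and divides |G| = 28.
Closing under the operation: H = {e, r^2, r^4, r^6, r^8, r^10, r^12, s, r^2s, r^4s, r^6s, r^8s, r^10s, r^12s}, so |H| = 14.

14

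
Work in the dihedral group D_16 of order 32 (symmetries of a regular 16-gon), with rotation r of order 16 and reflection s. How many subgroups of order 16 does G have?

|G| = 32 and 16 | 32, so subgroups of order 16 are possible by Lagrange.
The subgroups of order 16 are: {e, r, r^2, r^3, r^4, r^5, r^6, r^7, r^8, r^9, r^10, r^11, r^12, r^13, r^14, r^15}; {e, r^2, r^4, r^6, r^8, r^10, r^12, r^14, s, r^2s, r^4s, r^6s, r^8s, r^10s, r^12s, r^14s}; {e, r^2, r^4, r^6, r^8, r^10, r^12, r^14, rs, r^3s, r^5s, r^7s, r^9s, r^11s, r^13s, r^15s}.
So G has 3 subgroups of order 16.

3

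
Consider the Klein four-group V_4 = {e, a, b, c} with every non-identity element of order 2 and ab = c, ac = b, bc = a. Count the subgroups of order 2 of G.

3

|G| = 4 and 2 | 4, so subgroups of order 2 are possible by Lagrange.
The subgroups of order 2 are: {e, a}; {e, b}; {e, c}.
So G has 3 subgroups of order 2.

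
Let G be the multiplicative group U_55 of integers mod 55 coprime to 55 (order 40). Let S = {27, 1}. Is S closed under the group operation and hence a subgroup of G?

27 ∈ S but its inverse 53 ∉ S, so S is not a subgroup.

No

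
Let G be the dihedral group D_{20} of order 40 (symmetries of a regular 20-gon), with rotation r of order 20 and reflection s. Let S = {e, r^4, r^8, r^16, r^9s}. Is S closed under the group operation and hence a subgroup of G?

r^8 ∈ S but its inverse r^12 ∉ S, so S is not a subgroup.

No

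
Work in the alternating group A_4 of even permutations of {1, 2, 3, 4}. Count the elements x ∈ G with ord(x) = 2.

3

The elements of order 2 are: (1 2)(3 4), (1 3)(2 4), (1 4)(2 3).
That's 3.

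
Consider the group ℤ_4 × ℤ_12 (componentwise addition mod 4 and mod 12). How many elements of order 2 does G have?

An element (a,b) has order lcm(ord(a), ord(b)); count pairs with lcm equal to 2.
Enumerating gives 3 such elements.

3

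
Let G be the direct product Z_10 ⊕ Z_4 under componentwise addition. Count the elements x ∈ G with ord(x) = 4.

4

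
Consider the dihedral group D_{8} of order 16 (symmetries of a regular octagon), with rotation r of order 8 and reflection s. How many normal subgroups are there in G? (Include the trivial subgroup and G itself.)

7

G has 19 subgroups. Checking conjugation-invariance by order — order 1: 1/1 normal; order 2: 1/9 normal; order 4: 1/5 normal; order 8: 3/3 normal; order 16: 1/1 normal.
Total normal subgroups: 7.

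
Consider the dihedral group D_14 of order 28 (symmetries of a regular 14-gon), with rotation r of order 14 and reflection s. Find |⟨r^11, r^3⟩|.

|⟨r^11⟩| = 14 and |⟨r^3⟩| = 14, so |H| is a multiple of lcm(14, 14) = 14 and divides |G| = 28.
Closing under the operation: H = {e, r, r^2, r^3, r^4, r^5, r^6, r^7, r^8, r^9, r^10, r^11, r^12, r^13}, so |H| = 14.

14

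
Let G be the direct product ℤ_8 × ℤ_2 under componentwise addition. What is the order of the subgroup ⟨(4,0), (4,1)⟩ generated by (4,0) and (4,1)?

|⟨(4,0)⟩| = 2 and |⟨(4,1)⟩| = 2, so |H| is a multiple of lcm(2, 2) = 2 and divides |G| = 16.
Closing under the operation: H = {(0,0), (0,1), (4,0), (4,1)}, so |H| = 4.

4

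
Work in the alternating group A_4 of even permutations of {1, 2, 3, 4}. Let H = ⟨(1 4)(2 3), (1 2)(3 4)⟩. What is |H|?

|⟨(1 4)(2 3)⟩| = 2 and |⟨(1 2)(3 4)⟩| = 2, so |H| is a multiple of lcm(2, 2) = 2 and divides |G| = 12.
Closing under the operation: H = {e, (1 2)(3 4), (1 3)(2 4), (1 4)(2 3)}, so |H| = 4.

4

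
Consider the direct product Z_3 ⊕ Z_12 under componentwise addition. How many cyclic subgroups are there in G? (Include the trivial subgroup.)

15

Each element a generates a cyclic subgroup ⟨a⟩; distinct elements may generate the same one (a cyclic group of order d has φ(d) generators).
Cyclic subgroups by order — order 1: 1; order 2: 1; order 3: 4; order 4: 1; order 6: 4; order 12: 4.
Total: 15.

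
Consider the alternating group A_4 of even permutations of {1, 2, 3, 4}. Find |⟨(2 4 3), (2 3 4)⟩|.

3

|⟨(2 4 3)⟩| = 3 and |⟨(2 3 4)⟩| = 3, so |H| is a multiple of lcm(3, 3) = 3 and divides |G| = 12.
Closing under the operation: H = {e, (2 3 4), (2 4 3)}, so |H| = 3.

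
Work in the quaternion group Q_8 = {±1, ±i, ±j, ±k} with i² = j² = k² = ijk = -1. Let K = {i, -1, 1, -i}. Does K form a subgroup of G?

|K| = 4 divides |G| = 8, consistent with Lagrange.
K contains the identity, every element's inverse is in K, and K is closed under ·: it is a subgroup.
In fact K = ⟨-i⟩.

Yes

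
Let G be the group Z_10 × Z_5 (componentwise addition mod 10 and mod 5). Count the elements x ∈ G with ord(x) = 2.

1

An element (a,b) has order lcm(ord(a), ord(b)); count pairs with lcm equal to 2.
Enumerating gives 1 such elements.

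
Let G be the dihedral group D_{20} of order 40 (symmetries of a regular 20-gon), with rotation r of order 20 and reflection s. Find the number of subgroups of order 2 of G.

|G| = 40 and 2 | 40, so subgroups of order 2 are possible by Lagrange.
The subgroups of order 2 are: {e, r^10}; {e, r^10s}; {e, r^11s}; {e, r^12s}; … (21 in all).
So G has 21 subgroups of order 2.

21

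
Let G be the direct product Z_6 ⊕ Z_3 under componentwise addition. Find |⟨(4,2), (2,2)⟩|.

|⟨(4,2)⟩| = 3 and |⟨(2,2)⟩| = 3, so |H| is a multiple of lcm(3, 3) = 3 and divides |G| = 18.
Closing under the operation: H = {(0,0), (0,1), (0,2), (2,0), (2,1), (2,2), (4,0), (4,1), (4,2)}, so |H| = 9.

9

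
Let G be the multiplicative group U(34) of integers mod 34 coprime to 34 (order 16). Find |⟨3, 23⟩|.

16

|⟨3⟩| = 16 and |⟨23⟩| = 16, so |H| is a multiple of lcm(16, 16) = 16 and divides |G| = 16.
Closing {3, 23} under the group operation gives all of G, so |H| = 16.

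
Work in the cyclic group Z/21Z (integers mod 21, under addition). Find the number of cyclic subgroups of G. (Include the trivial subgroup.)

4

A cyclic subgroup of order d is generated by each of its φ(d) elements of order d, so the cyclic subgroups of order d number (#elements of order d)/φ(d).
Cyclic subgroups by order — order 1: 1; order 3: 1; order 7: 1; order 21: 1.
Total: 4.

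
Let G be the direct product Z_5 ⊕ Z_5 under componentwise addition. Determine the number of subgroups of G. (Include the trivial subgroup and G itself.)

8

|G| = 25, so by Lagrange every subgroup order divides 25. Divisors: 1, 5, 25.
Subgroups by order — order 1: 1; order 5: 6; order 25: 1.
Total: 1 + 6 + 1 = 8.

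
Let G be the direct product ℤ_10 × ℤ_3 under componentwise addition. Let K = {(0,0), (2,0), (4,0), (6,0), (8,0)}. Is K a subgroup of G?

Yes

|K| = 5 divides |G| = 30, consistent with Lagrange.
K contains the identity, every element's inverse is in K, and K is closed under +: it is a subgroup.
In fact K = ⟨(4,0)⟩.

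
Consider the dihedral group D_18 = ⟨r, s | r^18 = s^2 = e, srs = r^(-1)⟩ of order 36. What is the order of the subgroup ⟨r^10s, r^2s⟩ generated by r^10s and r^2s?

|⟨r^10s⟩| = 2 and |⟨r^2s⟩| = 2, so |H| is a multiple of lcm(2, 2) = 2 and divides |G| = 36.
Closing under the operation: H = {e, r^2, r^4, r^6, r^8, r^10, r^12, r^14, r^16, s, r^2s, r^4s, r^6s, r^8s, r^10s, r^12s, r^14s, r^16s}, so |H| = 18.

18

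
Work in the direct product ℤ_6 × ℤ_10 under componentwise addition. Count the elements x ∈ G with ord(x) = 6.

An element (a,b) has order lcm(ord(a), ord(b)); count pairs with lcm equal to 6.
Enumerating gives 6 such elements.

6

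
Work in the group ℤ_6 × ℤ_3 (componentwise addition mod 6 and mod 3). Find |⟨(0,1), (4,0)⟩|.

|⟨(0,1)⟩| = 3 and |⟨(4,0)⟩| = 3, so |H| is a multiple of lcm(3, 3) = 3 and divides |G| = 18.
Closing under the operation: H = {(0,0), (0,1), (0,2), (2,0), (2,1), (2,2), (4,0), (4,1), (4,2)}, so |H| = 9.

9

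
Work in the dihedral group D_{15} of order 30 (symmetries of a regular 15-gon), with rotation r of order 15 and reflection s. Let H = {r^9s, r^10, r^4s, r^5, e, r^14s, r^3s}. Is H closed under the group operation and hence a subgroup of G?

|H| = 7 does not divide |G| = 30, so by Lagrange H is not a subgroup.

No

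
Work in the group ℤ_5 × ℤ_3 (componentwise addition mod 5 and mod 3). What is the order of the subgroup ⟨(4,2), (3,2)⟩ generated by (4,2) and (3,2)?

15

|⟨(4,2)⟩| = 15 and |⟨(3,2)⟩| = 15, so |H| is a multiple of lcm(15, 15) = 15 and divides |G| = 15.
Closing {(4,2), (3,2)} under the group operation gives all of G, so |H| = 15.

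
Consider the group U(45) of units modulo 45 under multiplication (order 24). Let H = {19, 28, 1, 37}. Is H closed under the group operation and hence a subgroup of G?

|H| = 4 divides |G| = 24, consistent with Lagrange.
H contains the identity, every element's inverse is in H, and H is closed under ·: it is a subgroup.
In fact H = ⟨28⟩.

Yes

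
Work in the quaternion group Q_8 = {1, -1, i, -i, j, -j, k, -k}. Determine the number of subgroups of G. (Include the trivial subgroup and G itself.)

|G| = 8, so by Lagrange every subgroup order divides 8. Divisors: 1, 2, 4, 8.
Subgroups by order — order 1: 1; order 2: 1; order 4: 3; order 8: 1.
Total: 1 + 1 + 3 + 1 = 6.

6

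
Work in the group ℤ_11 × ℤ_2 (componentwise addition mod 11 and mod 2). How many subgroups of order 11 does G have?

1

|G| = 22 and 11 | 22, so subgroups of order 11 are possible by Lagrange.
The subgroups of order 11 are: {(0,0), (1,0), (2,0), (3,0), (4,0), (5,0), (6,0), (7,0), (8,0), (9,0), (10,0)}.
So G has 1 subgroup of order 11.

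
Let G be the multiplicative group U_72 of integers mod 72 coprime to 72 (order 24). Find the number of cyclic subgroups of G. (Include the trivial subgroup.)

A cyclic subgroup of order d is generated by each of its φ(d) elements of order d, so the cyclic subgroups of order d number (#elements of order d)/φ(d).
Cyclic subgroups by order — order 1: 1; order 2: 7; order 3: 1; order 6: 7.
Total: 16.

16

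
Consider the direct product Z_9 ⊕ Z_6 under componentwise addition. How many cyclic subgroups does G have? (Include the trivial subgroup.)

16

A cyclic subgroup of order d is generated by each of its φ(d) elements of order d, so the cyclic subgroups of order d number (#elements of order d)/φ(d).
Cyclic subgroups by order — order 1: 1; order 2: 1; order 3: 4; order 6: 4; order 9: 3; order 18: 3.
Total: 16.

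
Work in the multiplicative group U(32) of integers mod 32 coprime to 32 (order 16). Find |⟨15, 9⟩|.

8

|⟨15⟩| = 2 and |⟨9⟩| = 4, so |H| is a multiple of lcm(2, 4) = 4 and divides |G| = 16.
Closing under the operation: H = {1, 7, 9, 15, 17, 23, 25, 31}, so |H| = 8.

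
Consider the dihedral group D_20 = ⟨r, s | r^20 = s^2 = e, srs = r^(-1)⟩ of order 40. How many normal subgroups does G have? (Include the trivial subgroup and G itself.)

G has 48 subgroups. Checking conjugation-invariance by order — order 1: 1/1 normal; order 2: 1/21 normal; order 4: 1/11 normal; order 5: 1/1 normal; order 8: 0/5 normal; order 10: 1/5 normal; order 20: 3/3 normal; order 40: 1/1 normal.
Total normal subgroups: 9.

9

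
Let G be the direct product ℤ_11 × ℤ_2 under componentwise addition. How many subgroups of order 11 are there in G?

|G| = 22 and 11 | 22, so subgroups of order 11 are possible by Lagrange.
The subgroups of order 11 are: {(0,0), (1,0), (2,0), (3,0), (4,0), (5,0), (6,0), (7,0), (8,0), (9,0), (10,0)}.
So G has 1 subgroup of order 11.

1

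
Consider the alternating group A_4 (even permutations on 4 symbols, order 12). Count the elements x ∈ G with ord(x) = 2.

The elements of order 2 are: (1 2)(3 4), (1 3)(2 4), (1 4)(2 3).
That's 3.

3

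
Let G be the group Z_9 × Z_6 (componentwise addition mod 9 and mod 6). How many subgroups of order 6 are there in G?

|G| = 54 and 6 | 54, so subgroups of order 6 are possible by Lagrange.
The subgroups of order 6 are: {(0,0), (0,1), (0,2), (0,3), (0,4), (0,5)}; {(0,0), (0,3), (3,0), (3,3), (6,0), (6,3)}; {(0,0), (0,3), (3,1), (3,4), (6,2), (6,5)}; {(0,0), (0,3), (3,2), (3,5), (6,1), (6,4)}.
So G has 4 subgroups of order 6.

4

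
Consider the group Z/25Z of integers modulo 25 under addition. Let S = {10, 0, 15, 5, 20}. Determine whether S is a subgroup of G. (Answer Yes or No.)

Yes

|S| = 5 divides |G| = 25, consistent with Lagrange.
S contains the identity, every element's inverse is in S, and S is closed under +: it is a subgroup.
In fact S = ⟨20⟩.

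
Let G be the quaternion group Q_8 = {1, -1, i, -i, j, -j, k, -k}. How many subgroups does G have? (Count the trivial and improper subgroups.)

|G| = 8, so by Lagrange every subgroup order divides 8. Divisors: 1, 2, 4, 8.
Subgroups by order — order 1: 1; order 2: 1; order 4: 3; order 8: 1.
Total: 1 + 1 + 3 + 1 = 6.

6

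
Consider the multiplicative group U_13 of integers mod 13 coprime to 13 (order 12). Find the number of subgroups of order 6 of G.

1

|G| = 12 and 6 | 12, so subgroups of order 6 are possible by Lagrange.
The subgroups of order 6 are: {1, 3, 4, 9, 10, 12}.
So G has 1 subgroup of order 6.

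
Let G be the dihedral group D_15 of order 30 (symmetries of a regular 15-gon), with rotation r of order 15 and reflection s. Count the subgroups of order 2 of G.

|G| = 30 and 2 | 30, so subgroups of order 2 are possible by Lagrange.
The subgroups of order 2 are: {e, r^10s}; {e, r^11s}; {e, r^12s}; {e, r^13s}; … (15 in all).
So G has 15 subgroups of order 2.

15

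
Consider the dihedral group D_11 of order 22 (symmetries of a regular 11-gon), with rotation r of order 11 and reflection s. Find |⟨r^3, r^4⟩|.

|⟨r^3⟩| = 11 and |⟨r^4⟩| = 11, so |H| is a multiple of lcm(11, 11) = 11 and divides |G| = 22.
Closing under the operation: H = {e, r, r^2, r^3, r^4, r^5, r^6, r^7, r^8, r^9, r^10}, so |H| = 11.

11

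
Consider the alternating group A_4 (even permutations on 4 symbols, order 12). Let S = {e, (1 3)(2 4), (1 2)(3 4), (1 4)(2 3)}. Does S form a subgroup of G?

Yes

|S| = 4 divides |G| = 12, consistent with Lagrange.
S contains the identity, every element's inverse is in S, and S is closed under ∘: it is a subgroup.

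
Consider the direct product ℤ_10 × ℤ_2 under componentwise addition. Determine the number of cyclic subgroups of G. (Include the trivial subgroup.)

A cyclic subgroup of order d is generated by each of its φ(d) elements of order d, so the cyclic subgroups of order d number (#elements of order d)/φ(d).
Cyclic subgroups by order — order 1: 1; order 2: 3; order 5: 1; order 10: 3.
Total: 8.

8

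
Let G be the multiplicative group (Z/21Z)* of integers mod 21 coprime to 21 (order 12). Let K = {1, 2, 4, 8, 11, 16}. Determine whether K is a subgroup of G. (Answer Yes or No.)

Yes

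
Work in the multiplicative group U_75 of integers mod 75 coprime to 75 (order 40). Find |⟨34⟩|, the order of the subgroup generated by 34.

Compute successive powers of 34 mod 75: 34, 31, 4, 61, 49, 16, 19, 46, …; 34^10 ≡ 1 (mod 75).
So |⟨34⟩| = 10.

10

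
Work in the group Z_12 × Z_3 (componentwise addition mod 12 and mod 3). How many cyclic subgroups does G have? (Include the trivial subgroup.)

A cyclic subgroup of order d is generated by each of its φ(d) elements of order d, so the cyclic subgroups of order d number (#elements of order d)/φ(d).
Cyclic subgroups by order — order 1: 1; order 2: 1; order 3: 4; order 4: 1; order 6: 4; order 12: 4.
Total: 15.

15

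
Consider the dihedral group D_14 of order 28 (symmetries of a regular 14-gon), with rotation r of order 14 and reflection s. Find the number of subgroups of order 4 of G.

7

|G| = 28 and 4 | 28, so subgroups of order 4 are possible by Lagrange.
The subgroups of order 4 are: {e, r^7, r^3s, r^10s}; {e, r^7, r^4s, r^11s}; {e, r^7, r^5s, r^12s}; {e, r^7, r^6s, r^13s}; … (7 in all).
So G has 7 subgroups of order 4.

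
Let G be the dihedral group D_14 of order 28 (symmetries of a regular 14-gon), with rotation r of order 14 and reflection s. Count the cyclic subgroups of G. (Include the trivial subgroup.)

18

Each element a generates a cyclic subgroup ⟨a⟩; distinct elements may generate the same one (a cyclic group of order d has φ(d) generators).
Cyclic subgroups by order — order 1: 1; order 2: 15; order 7: 1; order 14: 1.
Total: 18.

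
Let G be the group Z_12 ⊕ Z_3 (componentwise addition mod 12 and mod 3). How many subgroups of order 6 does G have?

|G| = 36 and 6 | 36, so subgroups of order 6 are possible by Lagrange.
The subgroups of order 6 are: {(0,0), (0,1), (0,2), (6,0), (6,1), (6,2)}; {(0,0), (2,0), (4,0), (6,0), (8,0), (10,0)}; {(0,0), (2,2), (4,1), (6,0), (8,2), (10,1)}; {(0,0), (2,1), (4,2), (6,0), (8,1), (10,2)}.
So G has 4 subgroups of order 6.

4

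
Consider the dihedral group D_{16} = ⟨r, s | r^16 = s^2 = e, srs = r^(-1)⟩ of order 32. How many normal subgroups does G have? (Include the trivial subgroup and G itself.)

G has 36 subgroups. Checking conjugation-invariance by order — order 1: 1/1 normal; order 2: 1/17 normal; order 4: 1/9 normal; order 8: 1/5 normal; order 16: 3/3 normal; order 32: 1/1 normal.
Total normal subgroups: 8.

8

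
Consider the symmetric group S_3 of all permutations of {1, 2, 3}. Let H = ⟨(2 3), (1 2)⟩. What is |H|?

|⟨(2 3)⟩| = 2 and |⟨(1 2)⟩| = 2, so |H| is a multiple of lcm(2, 2) = 2 and divides |G| = 6.
Closing {(2 3), (1 2)} under the group operation gives all of G, so |H| = 6.

6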